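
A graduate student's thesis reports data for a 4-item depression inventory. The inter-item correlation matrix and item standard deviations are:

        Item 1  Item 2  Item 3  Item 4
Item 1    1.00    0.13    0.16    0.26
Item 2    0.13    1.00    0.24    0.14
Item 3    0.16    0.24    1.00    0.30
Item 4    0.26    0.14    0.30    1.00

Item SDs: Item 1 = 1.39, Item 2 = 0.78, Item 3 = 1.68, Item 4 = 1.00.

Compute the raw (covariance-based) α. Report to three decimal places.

Σσ²ᵢ = 1.39² + 0.78² + 1.68² + 1.00² = 6.3629
Covariances σ_ij = r_ij · s_i · s_j:
  σ(Item 1,Item 2) = 0.13 × 1.39 × 0.78 = 0.1409
  σ(Item 1,Item 3) = 0.16 × 1.39 × 1.68 = 0.3736
  σ(Item 1,Item 4) = 0.26 × 1.39 × 1.00 = 0.3614
  σ(Item 2,Item 3) = 0.24 × 0.78 × 1.68 = 0.3145
  σ(Item 2,Item 4) = 0.14 × 0.78 × 1.00 = 0.1092
  σ(Item 3,Item 4) = 0.30 × 1.68 × 1.00 = 0.5040
σ²_T = Σσ²ᵢ + 2·Σσ_ij = 6.3629 + 2 × 1.8036 = 9.9701
α = (4/3)·(1 − 6.3629/9.9701) = 0.482

α = 0.482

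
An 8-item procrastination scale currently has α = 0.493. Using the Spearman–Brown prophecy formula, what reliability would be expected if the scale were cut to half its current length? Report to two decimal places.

Length factor m = 1/2
α' = m·α / (1 − (1−m)·α)
   = 1/2 × 0.493 / (1 − (1 − 1/2) × 0.493)
   = 0.2465 / 0.7535 = 0.33

predicted reliability = 0.33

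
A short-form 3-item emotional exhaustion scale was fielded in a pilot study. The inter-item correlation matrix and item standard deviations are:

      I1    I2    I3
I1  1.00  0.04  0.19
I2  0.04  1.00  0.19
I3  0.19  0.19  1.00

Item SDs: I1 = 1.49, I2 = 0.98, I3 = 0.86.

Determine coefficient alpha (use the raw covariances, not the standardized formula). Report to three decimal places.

Σσ²ᵢ = 1.49² + 0.98² + 0.86² = 3.9201
Covariances σ_ij = r_ij · s_i · s_j:
  σ(I1,I2) = 0.04 × 1.49 × 0.98 = 0.0584
  σ(I1,I3) = 0.19 × 1.49 × 0.86 = 0.2435
  σ(I2,I3) = 0.19 × 0.98 × 0.86 = 0.1601
σ²_T = Σσ²ᵢ + 2·Σσ_ij = 3.9201 + 2 × 0.4620 = 4.8441
α = (3/2)·(1 − 3.9201/4.8441) = 0.286

coefficient alpha = 0.286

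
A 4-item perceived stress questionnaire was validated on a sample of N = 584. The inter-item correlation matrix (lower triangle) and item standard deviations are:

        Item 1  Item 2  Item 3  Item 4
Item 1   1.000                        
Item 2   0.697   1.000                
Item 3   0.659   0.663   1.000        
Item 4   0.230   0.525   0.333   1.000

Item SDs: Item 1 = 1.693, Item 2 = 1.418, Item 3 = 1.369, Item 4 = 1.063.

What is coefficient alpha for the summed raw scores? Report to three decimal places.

α = 0.814

Σσ²ᵢ = 1.693² + 1.418² + 1.369² + 1.063² = 7.8811
Covariances σ_ij = r_ij · s_i · s_j:
  σ(Item 1,Item 2) = 0.697 × 1.693 × 1.418 = 1.6733
  σ(Item 1,Item 3) = 0.659 × 1.693 × 1.369 = 1.5274
  σ(Item 1,Item 4) = 0.230 × 1.693 × 1.063 = 0.4139
  σ(Item 2,Item 3) = 0.663 × 1.418 × 1.369 = 1.2870
  σ(Item 2,Item 4) = 0.525 × 1.418 × 1.063 = 0.7914
  σ(Item 3,Item 4) = 0.333 × 1.369 × 1.063 = 0.4846
σ²_T = Σσ²ᵢ + 2·Σσ_ij = 7.8811 + 2 × 6.1776 = 20.2363
α = (4/3)·(1 − 7.8811/20.2363) = 0.814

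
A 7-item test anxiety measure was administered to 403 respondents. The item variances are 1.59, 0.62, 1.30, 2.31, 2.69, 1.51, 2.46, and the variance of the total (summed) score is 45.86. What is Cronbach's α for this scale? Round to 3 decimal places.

Σσᵢ² = 1.59 + 0.62 + 1.30 + 2.31 + 2.69 + 1.51 + 2.46 = 12.48
α = (k/(k−1))·(1 − Σσᵢ²/σ²_total) = (7/6)·(1 − 12.48/45.86) = 0.849

Cronbach's α = 0.849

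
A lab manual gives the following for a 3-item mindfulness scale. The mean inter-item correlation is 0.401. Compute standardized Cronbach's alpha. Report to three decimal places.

Standardized α = k·r̄ / (1 + (k−1)·r̄) = 3 × 0.401 / (1 + 2 × 0.401)
  = 1.2030 / 1.8020 = 0.668

standardized Cronbach's alpha = 0.668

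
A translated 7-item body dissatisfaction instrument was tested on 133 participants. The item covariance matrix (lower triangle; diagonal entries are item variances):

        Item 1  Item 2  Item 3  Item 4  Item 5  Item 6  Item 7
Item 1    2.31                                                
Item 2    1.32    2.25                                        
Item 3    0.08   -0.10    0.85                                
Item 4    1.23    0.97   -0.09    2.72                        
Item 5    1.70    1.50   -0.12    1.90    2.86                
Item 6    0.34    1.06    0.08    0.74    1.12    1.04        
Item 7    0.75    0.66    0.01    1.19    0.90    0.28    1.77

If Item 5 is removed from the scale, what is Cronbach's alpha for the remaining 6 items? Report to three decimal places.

Remaining items: Item 1, Item 2, Item 3, Item 4, Item 6, Item 7 (k = 6).
ΣVar(i) = 2.31 + 2.25 + 0.85 + 2.72 + 1.04 + 1.77 = 10.94
total variance = 10.94 + 2 × 8.52 = 27.98
α (item deleted) = (6/5)·(1 − 10.94/27.98) = 0.731

α = 0.731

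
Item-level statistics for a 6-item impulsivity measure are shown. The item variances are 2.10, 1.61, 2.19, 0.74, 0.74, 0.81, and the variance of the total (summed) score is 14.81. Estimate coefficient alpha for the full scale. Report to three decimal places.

Σσᵢ² = 2.10 + 1.61 + 2.19 + 0.74 + 0.74 + 0.81 = 8.19
α = (k/(k−1))·(1 − Σσᵢ²/Var(T)) = (6/5)·(1 − 8.19/14.81) = 0.536

α = 0.536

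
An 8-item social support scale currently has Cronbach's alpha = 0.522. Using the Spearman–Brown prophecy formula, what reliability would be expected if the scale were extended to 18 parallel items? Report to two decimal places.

Length factor m = 18/8 = 2.2500
α' = m·α / (1 + (m−1)·α)
   = 18/8 × 0.522 / (1 + (18/8 − 1) × 0.522)
   = 1.1745 / 1.6525 = 0.71

predicted reliability = 0.71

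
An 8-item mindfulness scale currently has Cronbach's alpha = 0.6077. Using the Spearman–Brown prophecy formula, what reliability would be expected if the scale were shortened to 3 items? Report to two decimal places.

Length factor m = 3/8 = 0.3750
α' = m·α / (1 − (1−m)·α)
   = 3/8 × 0.6077 / (1 − (1 − 3/8) × 0.6077)
   = 0.2279 / 0.6202 = 0.37

predicted reliability = 0.37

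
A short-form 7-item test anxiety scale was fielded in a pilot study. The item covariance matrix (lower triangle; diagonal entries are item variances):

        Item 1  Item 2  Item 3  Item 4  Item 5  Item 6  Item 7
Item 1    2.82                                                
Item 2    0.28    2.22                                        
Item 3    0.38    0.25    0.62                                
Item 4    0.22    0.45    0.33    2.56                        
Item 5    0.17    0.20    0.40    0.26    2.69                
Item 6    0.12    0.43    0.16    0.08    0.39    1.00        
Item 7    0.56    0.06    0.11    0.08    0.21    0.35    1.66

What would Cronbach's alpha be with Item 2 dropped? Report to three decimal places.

Remaining items: Item 1, Item 3, Item 4, Item 5, Item 6, Item 7 (k = 6).
Σσ²ᵢ = 2.82 + 0.62 + 2.56 + 2.69 + 1.00 + 1.66 = 11.35
σ²_total = 11.35 + 2 × 3.82 = 18.99
α (item deleted) = (6/5)·(1 − 11.35/18.99) = 0.483

α = 0.483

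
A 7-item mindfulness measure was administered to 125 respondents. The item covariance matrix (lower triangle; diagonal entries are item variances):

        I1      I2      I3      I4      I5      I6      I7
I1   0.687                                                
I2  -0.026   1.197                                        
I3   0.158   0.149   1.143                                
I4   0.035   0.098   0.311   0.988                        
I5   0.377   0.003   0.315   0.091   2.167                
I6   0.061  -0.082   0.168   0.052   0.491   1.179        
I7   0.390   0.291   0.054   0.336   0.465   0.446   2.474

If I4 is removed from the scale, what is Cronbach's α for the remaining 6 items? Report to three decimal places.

Remaining items: I1, I2, I3, I5, I6, I7 (k = 6).
Σσᵢ² = 0.687 + 1.197 + 1.143 + 2.167 + 1.179 + 2.474 = 8.847
σ²_T = 8.847 + 2 × 3.260 = 15.367
α (item deleted) = (6/5)·(1 − 8.847/15.367) = 0.509

Cronbach's α = 0.509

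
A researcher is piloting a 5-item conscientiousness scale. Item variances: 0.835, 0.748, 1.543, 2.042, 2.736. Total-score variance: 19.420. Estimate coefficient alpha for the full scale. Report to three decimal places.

sum of item variances = 0.835 + 0.748 + 1.543 + 2.042 + 2.736 = 7.904
α = (k/(k−1))·(1 − sum of item variances/Var(T)) = (5/4)·(1 − 7.904/19.420) = 0.741

coefficient alpha = 0.741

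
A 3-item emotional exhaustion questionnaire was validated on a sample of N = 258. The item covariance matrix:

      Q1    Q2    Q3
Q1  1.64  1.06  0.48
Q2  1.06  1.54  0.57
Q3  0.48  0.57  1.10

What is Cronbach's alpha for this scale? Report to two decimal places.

Cronbach's alpha = 0.74

sum of item variances = 1.64 + 1.54 + 1.10 = 4.28
Sum of the distinct covariances = 2.11
total variance = 4.28 + 2 × 2.11 = 8.50
α = (k/(k−1))·(1 − sum of item variances/total variance) = (3/2)·(1 − 4.28/8.50) = 0.74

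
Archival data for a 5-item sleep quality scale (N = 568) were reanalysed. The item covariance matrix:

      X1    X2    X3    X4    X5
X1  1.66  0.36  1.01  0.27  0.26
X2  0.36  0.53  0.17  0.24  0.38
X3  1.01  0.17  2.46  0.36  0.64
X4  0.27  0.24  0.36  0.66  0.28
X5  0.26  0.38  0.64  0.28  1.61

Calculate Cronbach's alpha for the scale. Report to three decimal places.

Cronbach's alpha = 0.668

Σσᵢ² = 1.66 + 0.53 + 2.46 + 0.66 + 1.61 = 6.92
Sum of the distinct covariances = 3.97
Var(T) = 6.92 + 2 × 3.97 = 14.86
α = (k/(k−1))·(1 − Σσᵢ²/Var(T)) = (5/4)·(1 − 6.92/14.86) = 0.668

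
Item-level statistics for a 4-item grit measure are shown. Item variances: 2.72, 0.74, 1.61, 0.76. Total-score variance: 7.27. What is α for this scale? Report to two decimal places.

sum of item variances = 2.72 + 0.74 + 1.61 + 0.76 = 5.83
α = (k/(k−1))·(1 − sum of item variances/σ²_total) = (4/3)·(1 − 5.83/7.27) = 0.26

α = 0.26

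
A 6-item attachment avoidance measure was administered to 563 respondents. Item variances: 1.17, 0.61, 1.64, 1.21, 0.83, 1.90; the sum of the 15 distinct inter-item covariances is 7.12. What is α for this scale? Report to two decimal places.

α = 0.79

Σσ²ᵢ = 1.17 + 0.61 + 1.64 + 1.21 + 0.83 + 1.90 = 7.36
Sum of distinct covariances = 7.12
Var(T) = Σσ²ᵢ + 2·Σcov = 7.36 + 2 × 7.12 = 21.60
α = (6/5)·(1 − 7.36/21.60) = 0.79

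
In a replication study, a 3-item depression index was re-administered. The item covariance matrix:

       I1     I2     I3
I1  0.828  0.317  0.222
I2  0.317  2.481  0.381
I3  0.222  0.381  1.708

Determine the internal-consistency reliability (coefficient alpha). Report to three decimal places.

sum of item variances = 0.828 + 2.481 + 1.708 = 5.017
Sum of the distinct covariances = 0.920
σ²_total = 5.017 + 2 × 0.920 = 6.857
α = (k/(k−1))·(1 − sum of item variances/σ²_total) = (3/2)·(1 − 5.017/6.857) = 0.403

coefficient alpha = 0.403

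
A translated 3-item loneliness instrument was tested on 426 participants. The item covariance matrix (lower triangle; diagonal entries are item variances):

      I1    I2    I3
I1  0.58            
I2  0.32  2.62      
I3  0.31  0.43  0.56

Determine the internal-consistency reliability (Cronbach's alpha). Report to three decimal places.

Σσᵢ² = 0.58 + 2.62 + 0.56 = 3.76
Sum of off-diagonal covariances = 1.06
σ²_T = 3.76 + 2 × 1.06 = 5.88
α = (k/(k−1))·(1 − Σσᵢ²/σ²_T) = (3/2)·(1 − 3.76/5.88) = 0.541

α = 0.541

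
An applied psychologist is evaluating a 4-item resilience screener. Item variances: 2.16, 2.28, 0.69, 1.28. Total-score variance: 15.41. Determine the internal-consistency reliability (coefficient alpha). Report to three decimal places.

α = 0.779

ΣVar(i) = 2.16 + 2.28 + 0.69 + 1.28 = 6.41
α = (k/(k−1))·(1 − ΣVar(i)/σ²_total) = (4/3)·(1 − 6.41/15.41) = 0.779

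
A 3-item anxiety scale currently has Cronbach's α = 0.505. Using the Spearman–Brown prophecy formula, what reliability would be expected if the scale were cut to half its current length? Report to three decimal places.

predicted reliability = 0.338

Length factor m = 1/2
α' = m·α / (1 − (1−m)·α)
   = 1/2 × 0.505 / (1 − (1 − 1/2) × 0.505)
   = 0.2525 / 0.7475 = 0.338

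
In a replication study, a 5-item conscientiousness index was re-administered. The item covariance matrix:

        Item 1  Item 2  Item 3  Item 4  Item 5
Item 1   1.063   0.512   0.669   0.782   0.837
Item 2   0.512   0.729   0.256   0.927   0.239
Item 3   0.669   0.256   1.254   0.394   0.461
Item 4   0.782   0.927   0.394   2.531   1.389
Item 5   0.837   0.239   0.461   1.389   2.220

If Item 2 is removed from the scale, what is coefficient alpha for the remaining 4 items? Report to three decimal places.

Remaining items: Item 1, Item 3, Item 4, Item 5 (k = 4).
sum of item variances = 1.063 + 1.254 + 2.531 + 2.220 = 7.068
Var(T) = 7.068 + 2 × 4.532 = 16.132
α (item deleted) = (4/3)·(1 − 7.068/16.132) = 0.749

α = 0.749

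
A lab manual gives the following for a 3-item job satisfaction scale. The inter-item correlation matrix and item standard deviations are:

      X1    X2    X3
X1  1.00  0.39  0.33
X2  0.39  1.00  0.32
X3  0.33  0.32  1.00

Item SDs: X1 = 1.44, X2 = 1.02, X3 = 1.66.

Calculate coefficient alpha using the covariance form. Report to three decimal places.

α = 0.590

Σσ²ᵢ = 1.44² + 1.02² + 1.66² = 5.8696
Covariances σ_ij = r_ij · s_i · s_j:
  σ(X1,X2) = 0.39 × 1.44 × 1.02 = 0.5728
  σ(X1,X3) = 0.33 × 1.44 × 1.66 = 0.7888
  σ(X2,X3) = 0.32 × 1.02 × 1.66 = 0.5418
σ²_T = Σσ²ᵢ + 2·Σσ_ij = 5.8696 + 2 × 1.9034 = 9.6764
α = (3/2)·(1 − 5.8696/9.6764) = 0.590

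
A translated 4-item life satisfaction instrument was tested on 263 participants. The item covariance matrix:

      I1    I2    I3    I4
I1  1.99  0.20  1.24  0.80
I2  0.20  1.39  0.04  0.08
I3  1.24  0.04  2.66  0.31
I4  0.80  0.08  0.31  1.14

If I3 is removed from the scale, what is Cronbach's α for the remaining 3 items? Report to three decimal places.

Cronbach's α = 0.485

Remaining items: I1, I2, I4 (k = 3).
Σσ²ᵢ = 1.99 + 1.39 + 1.14 = 4.52
Var(T) = 4.52 + 2 × 1.08 = 6.68
α (item deleted) = (3/2)·(1 − 4.52/6.68) = 0.485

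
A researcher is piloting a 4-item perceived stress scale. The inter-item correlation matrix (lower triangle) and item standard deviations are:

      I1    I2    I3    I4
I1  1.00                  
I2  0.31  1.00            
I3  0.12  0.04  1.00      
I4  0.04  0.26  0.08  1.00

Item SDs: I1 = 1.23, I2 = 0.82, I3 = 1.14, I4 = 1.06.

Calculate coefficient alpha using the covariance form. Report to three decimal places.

α = 0.372

Σσ²ᵢ = 1.23² + 0.82² + 1.14² + 1.06² = 4.6085
Covariances σ_ij = r_ij · s_i · s_j:
  σ(I1,I2) = 0.31 × 1.23 × 0.82 = 0.3127
  σ(I1,I3) = 0.12 × 1.23 × 1.14 = 0.1683
  σ(I1,I4) = 0.04 × 1.23 × 1.06 = 0.0522
  σ(I2,I3) = 0.04 × 0.82 × 1.14 = 0.0374
  σ(I2,I4) = 0.26 × 0.82 × 1.06 = 0.2260
  σ(I3,I4) = 0.08 × 1.14 × 1.06 = 0.0967
σ²_T = Σσ²ᵢ + 2·Σσ_ij = 4.6085 + 2 × 0.8933 = 6.3951
α = (4/3)·(1 − 4.6085/6.3951) = 0.372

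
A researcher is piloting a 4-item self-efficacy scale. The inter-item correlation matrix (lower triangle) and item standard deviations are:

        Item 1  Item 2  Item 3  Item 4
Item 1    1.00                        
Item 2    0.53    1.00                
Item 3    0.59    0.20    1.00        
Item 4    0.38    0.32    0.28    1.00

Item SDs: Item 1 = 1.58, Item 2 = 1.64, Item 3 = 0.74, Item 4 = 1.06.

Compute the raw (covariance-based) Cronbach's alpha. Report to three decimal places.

Cronbach's alpha = 0.694

Σσ²ᵢ = 1.58² + 1.64² + 0.74² + 1.06² = 6.8572
Covariances σ_ij = r_ij · s_i · s_j:
  σ(Item 1,Item 2) = 0.53 × 1.58 × 1.64 = 1.3733
  σ(Item 1,Item 3) = 0.59 × 1.58 × 0.74 = 0.6898
  σ(Item 1,Item 4) = 0.38 × 1.58 × 1.06 = 0.6364
  σ(Item 2,Item 3) = 0.20 × 1.64 × 0.74 = 0.2427
  σ(Item 2,Item 4) = 0.32 × 1.64 × 1.06 = 0.5563
  σ(Item 3,Item 4) = 0.28 × 0.74 × 1.06 = 0.2196
σ²_T = Σσ²ᵢ + 2·Σσ_ij = 6.8572 + 2 × 3.7181 = 14.2934
α = (4/3)·(1 − 6.8572/14.2934) = 0.694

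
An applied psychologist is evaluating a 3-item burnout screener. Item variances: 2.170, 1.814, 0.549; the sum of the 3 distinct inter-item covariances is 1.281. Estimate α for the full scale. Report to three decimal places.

sum of item variances = 2.170 + 1.814 + 0.549 = 4.533
Sum of distinct covariances = 1.281
σ²_T = sum of item variances + 2·Σcov = 4.533 + 2 × 1.281 = 7.095
α = (3/2)·(1 − 4.533/7.095) = 0.542

α = 0.542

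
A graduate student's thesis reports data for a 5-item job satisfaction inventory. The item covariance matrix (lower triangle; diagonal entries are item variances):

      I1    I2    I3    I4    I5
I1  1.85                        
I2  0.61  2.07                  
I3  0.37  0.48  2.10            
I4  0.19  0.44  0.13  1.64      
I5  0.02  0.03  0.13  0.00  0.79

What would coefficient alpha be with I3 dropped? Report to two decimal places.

coefficient alpha = 0.39

Remaining items: I1, I2, I4, I5 (k = 4).
Σσ²ᵢ = 1.85 + 2.07 + 1.64 + 0.79 = 6.35
Var(T) = 6.35 + 2 × 1.29 = 8.93
α (item deleted) = (4/3)·(1 − 6.35/8.93) = 0.39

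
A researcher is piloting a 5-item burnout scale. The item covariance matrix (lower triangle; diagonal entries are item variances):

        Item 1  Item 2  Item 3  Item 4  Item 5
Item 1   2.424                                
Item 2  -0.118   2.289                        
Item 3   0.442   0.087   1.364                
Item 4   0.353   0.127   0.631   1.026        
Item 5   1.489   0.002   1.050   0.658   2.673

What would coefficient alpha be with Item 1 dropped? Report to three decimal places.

Remaining items: Item 2, Item 3, Item 4, Item 5 (k = 4).
Σσᵢ² = 2.289 + 1.364 + 1.026 + 2.673 = 7.352
σ²_total = 7.352 + 2 × 2.555 = 12.462
α (item deleted) = (4/3)·(1 − 7.352/12.462) = 0.547

α = 0.547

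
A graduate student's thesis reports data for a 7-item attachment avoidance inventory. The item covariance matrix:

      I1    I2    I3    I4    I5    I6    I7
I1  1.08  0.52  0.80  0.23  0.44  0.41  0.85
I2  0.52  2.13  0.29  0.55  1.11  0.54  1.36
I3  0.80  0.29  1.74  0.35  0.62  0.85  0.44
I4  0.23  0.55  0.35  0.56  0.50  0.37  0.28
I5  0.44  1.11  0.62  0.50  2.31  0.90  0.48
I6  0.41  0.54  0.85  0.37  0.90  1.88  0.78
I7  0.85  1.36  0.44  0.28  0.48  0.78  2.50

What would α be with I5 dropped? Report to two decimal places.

Remaining items: I1, I2, I3, I4, I6, I7 (k = 6).
ΣVar(i) = 1.08 + 2.13 + 1.74 + 0.56 + 1.88 + 2.50 = 9.89
total variance = 9.89 + 2 × 8.62 = 27.13
α (item deleted) = (6/5)·(1 − 9.89/27.13) = 0.76

α = 0.76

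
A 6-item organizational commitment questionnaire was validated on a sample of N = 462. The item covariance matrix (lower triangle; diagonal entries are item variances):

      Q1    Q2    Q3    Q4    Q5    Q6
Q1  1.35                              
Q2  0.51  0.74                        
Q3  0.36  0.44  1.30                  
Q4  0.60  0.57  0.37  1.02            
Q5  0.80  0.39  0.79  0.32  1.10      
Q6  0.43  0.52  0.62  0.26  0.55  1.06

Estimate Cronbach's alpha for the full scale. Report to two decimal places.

α = 0.84

Σσ²ᵢ = 1.35 + 0.74 + 1.30 + 1.02 + 1.10 + 1.06 = 6.57
Sum of off-diagonal covariances = 7.53
Var(T) = 6.57 + 2 × 7.53 = 21.63
α = (k/(k−1))·(1 − Σσ²ᵢ/Var(T)) = (6/5)·(1 − 6.57/21.63) = 0.84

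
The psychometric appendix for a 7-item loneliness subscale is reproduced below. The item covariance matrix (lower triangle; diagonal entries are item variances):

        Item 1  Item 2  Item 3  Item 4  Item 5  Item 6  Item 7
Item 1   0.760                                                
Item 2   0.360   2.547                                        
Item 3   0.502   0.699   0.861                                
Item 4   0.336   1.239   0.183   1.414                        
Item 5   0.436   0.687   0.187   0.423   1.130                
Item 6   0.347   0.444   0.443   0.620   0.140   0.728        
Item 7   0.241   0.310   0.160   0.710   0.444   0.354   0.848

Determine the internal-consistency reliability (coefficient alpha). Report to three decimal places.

Σσᵢ² = 0.760 + 2.547 + 0.861 + 1.414 + 1.130 + 0.728 + 0.848 = 8.288
Sum of off-diagonal covariances = 9.265
total variance = 8.288 + 2 × 9.265 = 26.818
α = (k/(k−1))·(1 − Σσᵢ²/total variance) = (7/6)·(1 − 8.288/26.818) = 0.806

coefficient alpha = 0.806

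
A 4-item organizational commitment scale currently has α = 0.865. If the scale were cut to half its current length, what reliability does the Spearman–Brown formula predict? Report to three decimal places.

Length factor m = 1/2
α' = m·α / (1 − (1−m)·α)
   = 1/2 × 0.865 / (1 − (1 − 1/2) × 0.865)
   = 0.4325 / 0.5675 = 0.762

predicted reliability = 0.762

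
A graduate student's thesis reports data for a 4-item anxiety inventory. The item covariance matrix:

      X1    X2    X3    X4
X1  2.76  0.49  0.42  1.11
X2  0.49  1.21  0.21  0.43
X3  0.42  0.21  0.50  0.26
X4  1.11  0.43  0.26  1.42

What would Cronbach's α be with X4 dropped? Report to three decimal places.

α = 0.501

Remaining items: X1, X2, X3 (k = 3).
ΣVar(i) = 2.76 + 1.21 + 0.50 = 4.47
σ²_T = 4.47 + 2 × 1.12 = 6.71
α (item deleted) = (3/2)·(1 − 4.47/6.71) = 0.501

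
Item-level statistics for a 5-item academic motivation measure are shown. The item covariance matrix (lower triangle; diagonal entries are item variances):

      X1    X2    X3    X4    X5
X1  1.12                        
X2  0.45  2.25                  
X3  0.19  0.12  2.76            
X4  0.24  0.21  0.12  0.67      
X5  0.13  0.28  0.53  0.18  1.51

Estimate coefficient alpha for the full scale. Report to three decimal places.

ΣVar(i) = 1.12 + 2.25 + 2.76 + 0.67 + 1.51 = 8.31
Sum of off-diagonal covariances = 2.45
Var(T) = 8.31 + 2 × 2.45 = 13.21
α = (k/(k−1))·(1 − ΣVar(i)/Var(T)) = (5/4)·(1 − 8.31/13.21) = 0.464

coefficient alpha = 0.464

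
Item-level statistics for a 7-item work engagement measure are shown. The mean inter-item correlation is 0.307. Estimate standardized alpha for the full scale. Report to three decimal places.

Standardized α = k·r̄ / (1 + (k−1)·r̄) = 7 × 0.307 / (1 + 6 × 0.307)
  = 2.1490 / 2.8420 = 0.756

standardized alpha = 0.756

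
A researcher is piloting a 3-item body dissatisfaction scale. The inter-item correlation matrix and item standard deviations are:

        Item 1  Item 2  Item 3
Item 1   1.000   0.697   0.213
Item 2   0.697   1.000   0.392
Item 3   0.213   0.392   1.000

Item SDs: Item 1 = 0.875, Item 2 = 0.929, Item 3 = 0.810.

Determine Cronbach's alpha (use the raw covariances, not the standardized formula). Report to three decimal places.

Σσ²ᵢ = 0.875² + 0.929² + 0.810² = 2.2848
Covariances σ_ij = r_ij · s_i · s_j:
  σ(Item 1,Item 2) = 0.697 × 0.875 × 0.929 = 0.5666
  σ(Item 1,Item 3) = 0.213 × 0.875 × 0.810 = 0.1510
  σ(Item 2,Item 3) = 0.392 × 0.929 × 0.810 = 0.2950
σ²_T = Σσ²ᵢ + 2·Σσ_ij = 2.2848 + 2 × 1.0126 = 4.3100
α = (3/2)·(1 − 2.2848/4.3100) = 0.705

Cronbach's alpha = 0.705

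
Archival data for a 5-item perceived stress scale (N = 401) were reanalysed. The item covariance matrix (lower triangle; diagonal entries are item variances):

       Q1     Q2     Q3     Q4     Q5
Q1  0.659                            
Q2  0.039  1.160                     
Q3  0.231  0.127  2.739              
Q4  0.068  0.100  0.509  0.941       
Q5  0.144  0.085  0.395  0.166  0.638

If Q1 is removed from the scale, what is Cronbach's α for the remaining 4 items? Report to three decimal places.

Remaining items: Q2, Q3, Q4, Q5 (k = 4).
ΣVar(i) = 1.160 + 2.739 + 0.941 + 0.638 = 5.478
total variance = 5.478 + 2 × 1.382 = 8.242
α (item deleted) = (4/3)·(1 − 5.478/8.242) = 0.447

α = 0.447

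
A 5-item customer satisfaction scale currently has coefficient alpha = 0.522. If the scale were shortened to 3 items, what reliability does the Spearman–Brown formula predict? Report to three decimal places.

Length factor m = 3/5 = 0.6000
α' = m·α / (1 − (1−m)·α)
   = 3/5 × 0.522 / (1 − (1 − 3/5) × 0.522)
   = 0.3132 / 0.7912 = 0.396

predicted reliability = 0.396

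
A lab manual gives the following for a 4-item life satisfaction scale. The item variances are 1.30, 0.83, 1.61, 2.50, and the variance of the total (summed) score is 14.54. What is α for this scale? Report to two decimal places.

α = 0.76

Σσᵢ² = 1.30 + 0.83 + 1.61 + 2.50 = 6.24
α = (k/(k−1))·(1 − Σσᵢ²/Var(T)) = (4/3)·(1 − 6.24/14.54) = 0.76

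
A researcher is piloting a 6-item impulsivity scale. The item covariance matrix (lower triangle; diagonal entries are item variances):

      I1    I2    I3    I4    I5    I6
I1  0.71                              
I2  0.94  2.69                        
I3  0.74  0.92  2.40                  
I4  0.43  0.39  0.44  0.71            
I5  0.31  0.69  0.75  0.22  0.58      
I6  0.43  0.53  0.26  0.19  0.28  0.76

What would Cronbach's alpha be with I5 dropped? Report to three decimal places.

α = 0.740

Remaining items: I1, I2, I3, I4, I6 (k = 5).
sum of item variances = 0.71 + 2.69 + 2.40 + 0.71 + 0.76 = 7.27
total variance = 7.27 + 2 × 5.27 = 17.81
α (item deleted) = (5/4)·(1 − 7.27/17.81) = 0.740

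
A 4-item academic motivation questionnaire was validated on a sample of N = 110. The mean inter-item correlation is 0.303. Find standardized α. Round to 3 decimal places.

Standardized α = k·r̄ / (1 + (k−1)·r̄) = 4 × 0.303 / (1 + 3 × 0.303)
  = 1.2120 / 1.9090 = 0.635

standardized α = 0.635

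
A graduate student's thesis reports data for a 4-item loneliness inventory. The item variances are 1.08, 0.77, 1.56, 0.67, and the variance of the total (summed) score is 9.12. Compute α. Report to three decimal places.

α = 0.737

sum of item variances = 1.08 + 0.77 + 1.56 + 0.67 = 4.08
α = (k/(k−1))·(1 − sum of item variances/σ²_total) = (4/3)·(1 − 4.08/9.12) = 0.737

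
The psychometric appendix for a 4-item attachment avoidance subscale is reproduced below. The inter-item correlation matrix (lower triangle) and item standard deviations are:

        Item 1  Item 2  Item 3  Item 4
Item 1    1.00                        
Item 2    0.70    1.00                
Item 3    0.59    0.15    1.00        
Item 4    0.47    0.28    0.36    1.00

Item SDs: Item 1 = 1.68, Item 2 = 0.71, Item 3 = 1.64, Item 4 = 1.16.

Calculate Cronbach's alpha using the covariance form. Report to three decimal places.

Σσ²ᵢ = 1.68² + 0.71² + 1.64² + 1.16² = 7.3617
Covariances σ_ij = r_ij · s_i · s_j:
  σ(Item 1,Item 2) = 0.70 × 1.68 × 0.71 = 0.8350
  σ(Item 1,Item 3) = 0.59 × 1.68 × 1.64 = 1.6256
  σ(Item 1,Item 4) = 0.47 × 1.68 × 1.16 = 0.9159
  σ(Item 2,Item 3) = 0.15 × 0.71 × 1.64 = 0.1747
  σ(Item 2,Item 4) = 0.28 × 0.71 × 1.16 = 0.2306
  σ(Item 3,Item 4) = 0.36 × 1.64 × 1.16 = 0.6849
σ²_T = Σσ²ᵢ + 2·Σσ_ij = 7.3617 + 2 × 4.4667 = 16.2951
α = (4/3)·(1 − 7.3617/16.2951) = 0.731

Cronbach's alpha = 0.731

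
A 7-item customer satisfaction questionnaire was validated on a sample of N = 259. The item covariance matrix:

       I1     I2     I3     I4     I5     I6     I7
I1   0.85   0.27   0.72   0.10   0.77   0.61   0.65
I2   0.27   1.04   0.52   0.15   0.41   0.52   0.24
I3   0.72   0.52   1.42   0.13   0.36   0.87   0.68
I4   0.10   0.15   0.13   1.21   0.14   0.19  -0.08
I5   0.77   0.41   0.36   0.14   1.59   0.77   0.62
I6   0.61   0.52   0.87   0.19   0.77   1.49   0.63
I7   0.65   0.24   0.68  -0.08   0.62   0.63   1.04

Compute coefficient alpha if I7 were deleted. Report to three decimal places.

Remaining items: I1, I2, I3, I4, I5, I6 (k = 6).
sum of item variances = 0.85 + 1.04 + 1.42 + 1.21 + 1.59 + 1.49 = 7.60
σ²_T = 7.60 + 2 × 6.53 = 20.66
α (item deleted) = (6/5)·(1 − 7.60/20.66) = 0.759

α = 0.759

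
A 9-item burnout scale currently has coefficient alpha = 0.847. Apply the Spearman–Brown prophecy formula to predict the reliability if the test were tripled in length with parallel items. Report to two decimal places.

Length factor m = 3
α' = m·α / (1 + (m−1)·α)
   = 3 × 0.847 / (1 + (3 − 1) × 0.847)
   = 2.5410 / 2.6940 = 0.94

predicted reliability = 0.94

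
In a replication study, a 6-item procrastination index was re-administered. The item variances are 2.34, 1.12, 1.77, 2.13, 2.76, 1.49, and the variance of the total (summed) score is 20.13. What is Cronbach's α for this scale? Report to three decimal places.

sum of item variances = 2.34 + 1.12 + 1.77 + 2.13 + 2.76 + 1.49 = 11.61
α = (k/(k−1))·(1 − sum of item variances/total variance) = (6/5)·(1 − 11.61/20.13) = 0.508

Cronbach's α = 0.508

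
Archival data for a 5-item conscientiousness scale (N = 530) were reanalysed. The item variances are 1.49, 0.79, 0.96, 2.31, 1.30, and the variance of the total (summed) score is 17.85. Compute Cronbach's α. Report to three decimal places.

ΣVar(i) = 1.49 + 0.79 + 0.96 + 2.31 + 1.30 = 6.85
α = (k/(k−1))·(1 − ΣVar(i)/σ²_total) = (5/4)·(1 − 6.85/17.85) = 0.770

α = 0.770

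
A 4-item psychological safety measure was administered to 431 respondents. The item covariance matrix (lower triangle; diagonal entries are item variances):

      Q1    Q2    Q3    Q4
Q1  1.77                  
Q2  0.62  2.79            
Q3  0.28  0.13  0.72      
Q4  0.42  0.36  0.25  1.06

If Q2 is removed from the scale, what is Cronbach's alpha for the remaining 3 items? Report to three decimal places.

Remaining items: Q1, Q3, Q4 (k = 3).
Σσᵢ² = 1.77 + 0.72 + 1.06 = 3.55
Var(T) = 3.55 + 2 × 0.95 = 5.45
α (item deleted) = (3/2)·(1 − 3.55/5.45) = 0.523

Cronbach's alpha = 0.523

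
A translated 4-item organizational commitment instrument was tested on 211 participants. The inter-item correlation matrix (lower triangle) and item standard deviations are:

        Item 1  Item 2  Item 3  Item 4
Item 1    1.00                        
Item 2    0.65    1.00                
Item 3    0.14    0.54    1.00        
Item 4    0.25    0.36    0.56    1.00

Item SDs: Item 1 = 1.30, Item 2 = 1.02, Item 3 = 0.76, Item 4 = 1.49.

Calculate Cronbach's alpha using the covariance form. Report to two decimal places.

Σσ²ᵢ = 1.30² + 1.02² + 0.76² + 1.49² = 5.5281
Covariances σ_ij = r_ij · s_i · s_j:
  σ(Item 1,Item 2) = 0.65 × 1.30 × 1.02 = 0.8619
  σ(Item 1,Item 3) = 0.14 × 1.30 × 0.76 = 0.1383
  σ(Item 1,Item 4) = 0.25 × 1.30 × 1.49 = 0.4843
  σ(Item 2,Item 3) = 0.54 × 1.02 × 0.76 = 0.4186
  σ(Item 2,Item 4) = 0.36 × 1.02 × 1.49 = 0.5471
  σ(Item 3,Item 4) = 0.56 × 0.76 × 1.49 = 0.6341
σ²_T = Σσ²ᵢ + 2·Σσ_ij = 5.5281 + 2 × 3.0843 = 11.6967
α = (4/3)·(1 − 5.5281/11.6967) = 0.70

Cronbach's alpha = 0.70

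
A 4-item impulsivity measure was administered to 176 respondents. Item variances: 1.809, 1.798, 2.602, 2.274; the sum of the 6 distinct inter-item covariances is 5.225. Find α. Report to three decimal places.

α = 0.736

Σσ²ᵢ = 1.809 + 1.798 + 2.602 + 2.274 = 8.483
Sum of distinct covariances = 5.225
σ²_total = Σσ²ᵢ + 2·Σcov = 8.483 + 2 × 5.225 = 18.933
α = (4/3)·(1 − 8.483/18.933) = 0.736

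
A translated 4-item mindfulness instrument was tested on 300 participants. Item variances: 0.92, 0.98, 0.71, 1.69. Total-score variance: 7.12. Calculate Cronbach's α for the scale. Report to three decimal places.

α = 0.528

sum of item variances = 0.92 + 0.98 + 0.71 + 1.69 = 4.30
α = (k/(k−1))·(1 − sum of item variances/total variance) = (4/3)·(1 − 4.30/7.12) = 0.528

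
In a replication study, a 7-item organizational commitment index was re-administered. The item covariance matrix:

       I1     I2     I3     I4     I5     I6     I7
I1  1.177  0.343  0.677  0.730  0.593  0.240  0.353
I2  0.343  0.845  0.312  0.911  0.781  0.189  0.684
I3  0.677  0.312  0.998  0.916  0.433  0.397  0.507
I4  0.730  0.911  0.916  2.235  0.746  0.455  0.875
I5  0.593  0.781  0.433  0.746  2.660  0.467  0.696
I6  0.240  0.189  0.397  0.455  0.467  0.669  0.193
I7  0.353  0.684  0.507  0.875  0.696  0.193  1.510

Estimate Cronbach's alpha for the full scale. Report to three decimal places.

Cronbach's alpha = 0.811

sum of item variances = 1.177 + 0.845 + 0.998 + 2.235 + 2.660 + 0.669 + 1.510 = 10.094
Sum of the distinct covariances = 11.498
total variance = 10.094 + 2 × 11.498 = 33.090
α = (k/(k−1))·(1 − sum of item variances/total variance) = (7/6)·(1 − 10.094/33.090) = 0.811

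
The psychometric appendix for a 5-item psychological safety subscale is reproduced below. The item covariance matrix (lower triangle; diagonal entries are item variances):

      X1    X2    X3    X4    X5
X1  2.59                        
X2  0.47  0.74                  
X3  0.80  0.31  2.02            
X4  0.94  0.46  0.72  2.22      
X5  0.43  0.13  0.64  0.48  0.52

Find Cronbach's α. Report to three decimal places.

Σσ²ᵢ = 2.59 + 0.74 + 2.02 + 2.22 + 0.52 = 8.09
Sum of the distinct covariances = 5.38
Var(T) = 8.09 + 2 × 5.38 = 18.85
α = (k/(k−1))·(1 − Σσ²ᵢ/Var(T)) = (5/4)·(1 − 8.09/18.85) = 0.714

α = 0.714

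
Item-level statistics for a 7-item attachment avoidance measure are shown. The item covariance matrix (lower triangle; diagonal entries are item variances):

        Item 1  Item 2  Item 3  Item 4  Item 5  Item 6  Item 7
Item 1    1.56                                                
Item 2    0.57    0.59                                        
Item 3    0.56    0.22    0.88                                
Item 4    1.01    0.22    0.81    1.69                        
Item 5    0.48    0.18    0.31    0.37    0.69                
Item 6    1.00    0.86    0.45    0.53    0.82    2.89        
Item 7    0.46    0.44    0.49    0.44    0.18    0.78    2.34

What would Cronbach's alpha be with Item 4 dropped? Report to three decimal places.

Remaining items: Item 1, Item 2, Item 3, Item 5, Item 6, Item 7 (k = 6).
ΣVar(i) = 1.56 + 0.59 + 0.88 + 0.69 + 2.89 + 2.34 = 8.95
total variance = 8.95 + 2 × 7.80 = 24.55
α (item deleted) = (6/5)·(1 − 8.95/24.55) = 0.763

Cronbach's alpha = 0.763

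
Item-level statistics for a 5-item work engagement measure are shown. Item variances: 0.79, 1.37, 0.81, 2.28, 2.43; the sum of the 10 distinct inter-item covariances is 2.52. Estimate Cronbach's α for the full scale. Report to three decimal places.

Σσ²ᵢ = 0.79 + 1.37 + 0.81 + 2.28 + 2.43 = 7.68
Sum of distinct covariances = 2.52
σ²_total = Σσ²ᵢ + 2·Σcov = 7.68 + 2 × 2.52 = 12.72
α = (5/4)·(1 − 7.68/12.72) = 0.495

α = 0.495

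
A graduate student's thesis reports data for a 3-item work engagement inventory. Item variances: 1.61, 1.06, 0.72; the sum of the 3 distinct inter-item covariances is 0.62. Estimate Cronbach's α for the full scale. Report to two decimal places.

Σσᵢ² = 1.61 + 1.06 + 0.72 = 3.39
Sum of distinct covariances = 0.62
total variance = Σσᵢ² + 2·Σcov = 3.39 + 2 × 0.62 = 4.63
α = (3/2)·(1 − 3.39/4.63) = 0.40

α = 0.40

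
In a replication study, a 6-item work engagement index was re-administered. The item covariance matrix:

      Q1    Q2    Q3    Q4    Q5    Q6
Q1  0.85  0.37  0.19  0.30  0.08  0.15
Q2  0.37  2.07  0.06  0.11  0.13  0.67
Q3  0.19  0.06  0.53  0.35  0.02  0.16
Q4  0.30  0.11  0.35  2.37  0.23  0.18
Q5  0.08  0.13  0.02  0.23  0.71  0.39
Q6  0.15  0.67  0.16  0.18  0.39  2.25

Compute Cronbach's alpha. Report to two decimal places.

ΣVar(i) = 0.85 + 2.07 + 0.53 + 2.37 + 0.71 + 2.25 = 8.78
Sum of the distinct covariances = 3.39
Var(T) = 8.78 + 2 × 3.39 = 15.56
α = (k/(k−1))·(1 − ΣVar(i)/Var(T)) = (6/5)·(1 − 8.78/15.56) = 0.52

α = 0.52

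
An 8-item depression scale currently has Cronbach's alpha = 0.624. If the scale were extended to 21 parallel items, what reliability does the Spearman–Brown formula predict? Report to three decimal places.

predicted reliability = 0.813

Length factor m = 21/8 = 2.6250
α' = m·α / (1 + (m−1)·α)
   = 21/8 × 0.624 / (1 + (21/8 − 1) × 0.624)
   = 1.6380 / 2.0140 = 0.813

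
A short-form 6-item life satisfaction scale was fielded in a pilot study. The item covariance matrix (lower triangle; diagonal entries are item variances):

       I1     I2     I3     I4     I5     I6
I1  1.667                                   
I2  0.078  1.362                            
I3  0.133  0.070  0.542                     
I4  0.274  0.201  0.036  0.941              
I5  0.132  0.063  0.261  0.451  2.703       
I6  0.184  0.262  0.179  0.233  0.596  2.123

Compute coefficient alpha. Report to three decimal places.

coefficient alpha = 0.484

Σσᵢ² = 1.667 + 1.362 + 0.542 + 0.941 + 2.703 + 2.123 = 9.338
Σ_{i<j} σ_ij = 3.153
Var(T) = 9.338 + 2 × 3.153 = 15.644
α = (k/(k−1))·(1 − Σσᵢ²/Var(T)) = (6/5)·(1 − 9.338/15.644) = 0.484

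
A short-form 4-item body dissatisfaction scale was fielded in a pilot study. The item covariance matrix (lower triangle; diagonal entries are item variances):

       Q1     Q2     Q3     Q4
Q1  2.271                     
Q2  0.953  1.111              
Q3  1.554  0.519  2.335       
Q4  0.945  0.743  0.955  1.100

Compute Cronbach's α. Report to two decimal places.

Σσᵢ² = 2.271 + 1.111 + 2.335 + 1.100 = 6.817
Sum of off-diagonal covariances = 5.669
total variance = 6.817 + 2 × 5.669 = 18.155
α = (k/(k−1))·(1 − Σσᵢ²/total variance) = (4/3)·(1 − 6.817/18.155) = 0.83

α = 0.83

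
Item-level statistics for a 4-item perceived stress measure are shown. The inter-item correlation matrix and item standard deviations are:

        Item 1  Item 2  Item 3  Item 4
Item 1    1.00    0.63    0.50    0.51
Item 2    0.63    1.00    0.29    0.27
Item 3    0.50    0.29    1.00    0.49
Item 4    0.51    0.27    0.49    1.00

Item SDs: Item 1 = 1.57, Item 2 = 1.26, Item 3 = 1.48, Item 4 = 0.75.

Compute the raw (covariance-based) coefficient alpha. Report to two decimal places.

Σσ²ᵢ = 1.57² + 1.26² + 1.48² + 0.75² = 6.8054
Covariances σ_ij = r_ij · s_i · s_j:
  σ(Item 1,Item 2) = 0.63 × 1.57 × 1.26 = 1.2463
  σ(Item 1,Item 3) = 0.50 × 1.57 × 1.48 = 1.1618
  σ(Item 1,Item 4) = 0.51 × 1.57 × 0.75 = 0.6005
  σ(Item 2,Item 3) = 0.29 × 1.26 × 1.48 = 0.5408
  σ(Item 2,Item 4) = 0.27 × 1.26 × 0.75 = 0.2551
  σ(Item 3,Item 4) = 0.49 × 1.48 × 0.75 = 0.5439
σ²_T = Σσ²ᵢ + 2·Σσ_ij = 6.8054 + 2 × 4.3484 = 15.5022
α = (4/3)·(1 − 6.8054/15.5022) = 0.75

coefficient alpha = 0.75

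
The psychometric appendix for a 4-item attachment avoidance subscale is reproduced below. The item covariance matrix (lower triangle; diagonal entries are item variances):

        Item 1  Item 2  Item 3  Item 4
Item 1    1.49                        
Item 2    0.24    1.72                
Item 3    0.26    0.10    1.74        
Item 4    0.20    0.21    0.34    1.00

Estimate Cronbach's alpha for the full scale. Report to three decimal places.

α = 0.416

Σσ²ᵢ = 1.49 + 1.72 + 1.74 + 1.00 = 5.95
Σ_{i<j} σ_ij = 1.35
σ²_total = 5.95 + 2 × 1.35 = 8.65
α = (k/(k−1))·(1 − Σσ²ᵢ/σ²_total) = (4/3)·(1 − 5.95/8.65) = 0.416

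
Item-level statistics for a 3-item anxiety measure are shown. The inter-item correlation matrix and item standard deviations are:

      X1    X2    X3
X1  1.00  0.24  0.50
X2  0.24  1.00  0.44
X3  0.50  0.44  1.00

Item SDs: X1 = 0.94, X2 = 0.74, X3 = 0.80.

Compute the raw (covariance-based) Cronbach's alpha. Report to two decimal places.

Σσ²ᵢ = 0.94² + 0.74² + 0.80² = 2.0712
Covariances σ_ij = r_ij · s_i · s_j:
  σ(X1,X2) = 0.24 × 0.94 × 0.74 = 0.1669
  σ(X1,X3) = 0.50 × 0.94 × 0.80 = 0.3760
  σ(X2,X3) = 0.44 × 0.74 × 0.80 = 0.2605
σ²_T = Σσ²ᵢ + 2·Σσ_ij = 2.0712 + 2 × 0.8034 = 3.6780
α = (3/2)·(1 − 2.0712/3.6780) = 0.66

Cronbach's alpha = 0.66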